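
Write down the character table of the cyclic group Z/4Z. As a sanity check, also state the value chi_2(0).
Character table of Z/4Z (irreps indexed chi_0,...,chi_3 with chi_k(m) = zeta_4^(k*m), zeta_4 = exp(2*pi*i/4)):
  irrep \ class  {0} (size 1)  {1} (size 1)  {2} (size 1)  {3} (size 1)
  chi_0          1             1             1             1           
  chi_1          1             I             -1            -I          
  chi_2          1             -1            1             -1          
  chi_3          1             -I            -1            I           

Spot check: chi_2(0) = zeta_4^(2*0) = zeta_4^0 = 1.

Explanation: Z/4Z is abelian, so all 4 irreducible complex representations are 1-dimensional. They are given by chi_k(m) = zeta_4^(k*m) for k = 0,...,3. Row orthogonality: sum_m chi_k(m) conj(chi_l(m)) = 4 * [k = l].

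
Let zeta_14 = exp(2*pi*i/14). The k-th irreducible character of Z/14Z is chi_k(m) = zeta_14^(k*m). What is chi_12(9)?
chi_12(9) = zeta_14^108 = exp(-4*I*pi/7)

chi_12(9) = zeta_14^(12*9) = zeta_14^108. Since zeta_14^14 = 1, this equals zeta_14^10 = exp(2*pi*i*10/14) = exp(-4*I*pi/7).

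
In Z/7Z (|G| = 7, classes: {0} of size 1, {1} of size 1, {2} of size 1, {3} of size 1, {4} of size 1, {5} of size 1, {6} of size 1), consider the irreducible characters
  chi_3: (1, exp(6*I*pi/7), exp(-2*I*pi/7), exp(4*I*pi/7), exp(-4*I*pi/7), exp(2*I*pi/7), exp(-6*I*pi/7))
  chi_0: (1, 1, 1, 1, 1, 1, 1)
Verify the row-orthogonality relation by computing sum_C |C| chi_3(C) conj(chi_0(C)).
Sum = 0; so <chi_3, chi_0> = 0 (distinct irreducibles are orthogonal).

Explanation: Compute term by term over conjugacy classes (|C| * chi_3(C) * conj(chi_0(C))):
  1*(1)*conj(1) + 1*(exp(6*I*pi/7))*conj(1) + 1*(exp(-2*I*pi/7))*conj(1) + 1*(exp(4*I*pi/7))*conj(1) + 1*(exp(-4*I*pi/7))*conj(1) + 1*(exp(2*I*pi/7))*conj(1) + 1*(exp(-6*I*pi/7))*conj(1)
  = (1) + (exp(6*I*pi/7)) + (exp(-2*I*pi/7)) + (exp(4*I*pi/7)) + (exp(-4*I*pi/7)) + (exp(2*I*pi/7)) + (exp(-6*I*pi/7))
  = 0.
(Exp terms are combined using exp(i*s)*conj(exp(i*t)) = exp(i*(s-t)), and sums of them are collapsed using the identity that for every m > 1 the m distinct m-th roots of unity sum to 0, e.g. 1 + exp(2*I*pi/3) + exp(-2*I*pi/3) = 0.)
Dividing by |G| = 7 gives 0/7 = 0, matching the row-orthogonality relation <chi_3, chi_0> = [chi_3 = chi_0].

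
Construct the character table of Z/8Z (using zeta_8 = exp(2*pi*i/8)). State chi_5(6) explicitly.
Character table of Z/8Z (irreps indexed chi_0,...,chi_7 with chi_k(m) = zeta_8^(k*m), zeta_8 = exp(2*pi*i/8)):
  irrep \ class  {0} (size 1)  {1} (size 1)    {2} (size 1)  {3} (size 1)    {4} (size 1)  {5} (size 1)    {6} (size 1)  {7} (size 1)  
  chi_0          1             1               1             1               1             1               1             1             
  chi_1          1             exp(I*pi/4)     I             exp(3*I*pi/4)   -1            exp(-3*I*pi/4)  -I            exp(-I*pi/4)  
  chi_2          1             I               -1            -I              1             I               -1            -I            
  chi_3          1             exp(3*I*pi/4)   -I            exp(I*pi/4)     -1            exp(-I*pi/4)    I             exp(-3*I*pi/4)
  chi_4          1             -1              1             -1              1             -1              1             -1            
  chi_5          1             exp(-3*I*pi/4)  I             exp(-I*pi/4)    -1            exp(I*pi/4)     -I            exp(3*I*pi/4) 
  chi_6          1             -I              -1            I               1             -I              -1            I             
  chi_7          1             exp(-I*pi/4)    -I            exp(-3*I*pi/4)  -1            exp(3*I*pi/4)   I             exp(I*pi/4)   

Spot check: chi_5(6) = zeta_8^(5*6) = zeta_8^30 = -I.

Reasoning: Z/8Z is abelian, so all 8 irreducible complex representations are 1-dimensional. They are given by chi_k(m) = zeta_8^(k*m) for k = 0,...,7. Row orthogonality: sum_m chi_k(m) conj(chi_l(m)) = 8 * [k = l].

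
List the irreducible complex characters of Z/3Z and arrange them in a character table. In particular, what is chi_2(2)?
Character table of Z/3Z (irreps indexed chi_0,...,chi_2 with chi_k(m) = zeta_3^(k*m), zeta_3 = exp(2*pi*i/3)):
  irrep \ class  {0} (size 1)  {1} (size 1)    {2} (size 1)  
  chi_0          1             1               1             
  chi_1          1             exp(2*I*pi/3)   exp(-2*I*pi/3)
  chi_2          1             exp(-2*I*pi/3)  exp(2*I*pi/3) 

Spot check: chi_2(2) = zeta_3^(2*2) = zeta_3^4 = exp(2*I*pi/3).

Z/3Z is abelian, so all 3 irreducible complex representations are 1-dimensional. They are given by chi_k(m) = zeta_3^(k*m) for k = 0,...,2. Row orthogonality: sum_m chi_k(m) conj(chi_l(m)) = 3 * [k = l].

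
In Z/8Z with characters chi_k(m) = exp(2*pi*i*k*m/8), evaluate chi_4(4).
chi_4(4) = zeta_8^16 = 1

Argument: chi_4(4) = zeta_8^(4*4) = zeta_8^16. Since zeta_8^8 = 1, this equals zeta_8^0 = exp(2*pi*i*0/8) = 1.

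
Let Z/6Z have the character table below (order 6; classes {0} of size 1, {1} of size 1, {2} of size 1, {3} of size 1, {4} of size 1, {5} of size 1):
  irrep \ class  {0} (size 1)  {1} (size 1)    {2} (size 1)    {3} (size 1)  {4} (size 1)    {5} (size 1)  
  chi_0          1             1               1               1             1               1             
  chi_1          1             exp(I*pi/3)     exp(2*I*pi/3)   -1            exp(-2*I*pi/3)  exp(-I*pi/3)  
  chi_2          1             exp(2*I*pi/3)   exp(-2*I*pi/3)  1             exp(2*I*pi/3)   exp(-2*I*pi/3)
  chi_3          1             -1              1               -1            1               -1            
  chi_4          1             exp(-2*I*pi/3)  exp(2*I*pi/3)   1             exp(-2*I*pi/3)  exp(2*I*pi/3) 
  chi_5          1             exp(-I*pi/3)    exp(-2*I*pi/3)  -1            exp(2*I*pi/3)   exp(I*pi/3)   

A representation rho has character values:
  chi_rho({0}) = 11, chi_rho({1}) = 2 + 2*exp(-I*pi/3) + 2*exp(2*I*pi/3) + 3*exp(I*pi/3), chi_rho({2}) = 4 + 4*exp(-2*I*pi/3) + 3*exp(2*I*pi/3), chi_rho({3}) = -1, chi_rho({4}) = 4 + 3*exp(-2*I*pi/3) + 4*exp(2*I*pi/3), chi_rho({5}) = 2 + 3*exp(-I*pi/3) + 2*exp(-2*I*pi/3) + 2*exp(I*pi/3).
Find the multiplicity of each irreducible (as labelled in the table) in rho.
Multiplicities: chi_0: 3, chi_1: 3, chi_2: 2, chi_3: 1, chi_4: 0, chi_5: 2.

Proof sketch: Use <chi_rho, chi> = (1/|G|) sum_C |C| * chi_rho(C) * conj(chi(C)) with |G| = 6 for each irreducible chi in the table:
  <chi_rho, chi_0> = (1/6)[1*(11)*conj(1) + 1*(2 + 2*exp(-I*pi/3) + 2*exp(2*I*pi/3) + 3*exp(I*pi/3))*conj(1) + 1*(4 + 4*exp(-2*I*pi/3) + 3*exp(2*I*pi/3))*conj(1) + 1*(-1)*conj(1) + 1*(4 + 3*exp(-2*I*pi/3) + 4*exp(2*I*pi/3))*conj(1) + 1*(2 + 3*exp(-I*pi/3) + 2*exp(-2*I*pi/3) + 2*exp(I*pi/3))*conj(1)]
      = (1/6)[(11) + (2 + 2*exp(-I*pi/3) + 2*exp(2*I*pi/3) + 3*exp(I*pi/3)) + (4 + 4*exp(-2*I*pi/3) + 3*exp(2*I*pi/3)) + (-1) + (4 + 3*exp(-2*I*pi/3) + 4*exp(2*I*pi/3)) + (2 + 3*exp(-I*pi/3) + 2*exp(-2*I*pi/3) + 2*exp(I*pi/3))] = 18/6 = 3
  <chi_rho, chi_1> = (1/6)[1*(11)*conj(1) + 1*(2 + 2*exp(-I*pi/3) + 2*exp(2*I*pi/3) + 3*exp(I*pi/3))*conj(exp(I*pi/3)) + 1*(4 + 4*exp(-2*I*pi/3) + 3*exp(2*I*pi/3))*conj(exp(2*I*pi/3)) + 1*(-1)*conj(-1) + 1*(4 + 3*exp(-2*I*pi/3) + 4*exp(2*I*pi/3))*conj(exp(-2*I*pi/3)) + 1*(2 + 3*exp(-I*pi/3) + 2*exp(-2*I*pi/3) + 2*exp(I*pi/3))*conj(exp(-I*pi/3))]
      = (1/6)[(11) + (3 + 2*exp(-2*I*pi/3) + 2*exp(-I*pi/3) + 2*exp(I*pi/3)) + (-1) + (1) + (-1) + (3 + 2*exp(-I*pi/3) + 2*exp(2*I*pi/3) + 2*exp(I*pi/3))] = 18/6 = 3
  <chi_rho, chi_2> = (1/6)[1*(11)*conj(1) + 1*(2 + 2*exp(-I*pi/3) + 2*exp(2*I*pi/3) + 3*exp(I*pi/3))*conj(exp(2*I*pi/3)) + 1*(4 + 4*exp(-2*I*pi/3) + 3*exp(2*I*pi/3))*conj(exp(-2*I*pi/3)) + 1*(-1)*conj(1) + 1*(4 + 3*exp(-2*I*pi/3) + 4*exp(2*I*pi/3))*conj(exp(2*I*pi/3)) + 1*(2 + 3*exp(-I*pi/3) + 2*exp(-2*I*pi/3) + 2*exp(I*pi/3))*conj(exp(-2*I*pi/3))]
      = (1/6)[(11) + (3*exp(-I*pi/3) + 2*exp(-2*I*pi/3)) + (4 + 3*exp(-2*I*pi/3) + 4*exp(2*I*pi/3)) + (-1) + (4 + 4*exp(-2*I*pi/3) + 3*exp(2*I*pi/3)) + (2*exp(2*I*pi/3) + 3*exp(I*pi/3))] = 12/6 = 2
  <chi_rho, chi_3> = (1/6)[1*(11)*conj(1) + 1*(2 + 2*exp(-I*pi/3) + 2*exp(2*I*pi/3) + 3*exp(I*pi/3))*conj(-1) + 1*(4 + 4*exp(-2*I*pi/3) + 3*exp(2*I*pi/3))*conj(1) + 1*(-1)*conj(-1) + 1*(4 + 3*exp(-2*I*pi/3) + 4*exp(2*I*pi/3))*conj(1) + 1*(2 + 3*exp(-I*pi/3) + 2*exp(-2*I*pi/3) + 2*exp(I*pi/3))*conj(-1)]
      = (1/6)[(11) + (-2 - 3*exp(I*pi/3) - 2*exp(2*I*pi/3) - 2*exp(-I*pi/3)) + (4 + 4*exp(-2*I*pi/3) + 3*exp(2*I*pi/3)) + (1) + (4 + 3*exp(-2*I*pi/3) + 4*exp(2*I*pi/3)) + (-2 - 2*exp(I*pi/3) - 2*exp(-2*I*pi/3) - 3*exp(-I*pi/3))] = 6/6 = 1
  <chi_rho, chi_4> = (1/6)[1*(11)*conj(1) + 1*(2 + 2*exp(-I*pi/3) + 2*exp(2*I*pi/3) + 3*exp(I*pi/3))*conj(exp(-2*I*pi/3)) + 1*(4 + 4*exp(-2*I*pi/3) + 3*exp(2*I*pi/3))*conj(exp(2*I*pi/3)) + 1*(-1)*conj(1) + 1*(4 + 3*exp(-2*I*pi/3) + 4*exp(2*I*pi/3))*conj(exp(-2*I*pi/3)) + 1*(2 + 3*exp(-I*pi/3) + 2*exp(-2*I*pi/3) + 2*exp(I*pi/3))*conj(exp(2*I*pi/3))]
      = (1/6)[(11) + (-3 + 2*exp(-2*I*pi/3) + 2*exp(2*I*pi/3) + 2*exp(I*pi/3)) + (-1) + (-1) + (-1) + (-3 + 2*exp(-2*I*pi/3) + 2*exp(-I*pi/3) + 2*exp(2*I*pi/3))] = 0/6 = 0
  <chi_rho, chi_5> = (1/6)[1*(11)*conj(1) + 1*(2 + 2*exp(-I*pi/3) + 2*exp(2*I*pi/3) + 3*exp(I*pi/3))*conj(exp(-I*pi/3)) + 1*(4 + 4*exp(-2*I*pi/3) + 3*exp(2*I*pi/3))*conj(exp(-2*I*pi/3)) + 1*(-1)*conj(-1) + 1*(4 + 3*exp(-2*I*pi/3) + 4*exp(2*I*pi/3))*conj(exp(2*I*pi/3)) + 1*(2 + 3*exp(-I*pi/3) + 2*exp(-2*I*pi/3) + 2*exp(I*pi/3))*conj(exp(I*pi/3))]
      = (1/6)[(11) + (2*exp(I*pi/3) + 3*exp(2*I*pi/3)) + (4 + 3*exp(-2*I*pi/3) + 4*exp(2*I*pi/3)) + (1) + (4 + 4*exp(-2*I*pi/3) + 3*exp(2*I*pi/3)) + (3*exp(-2*I*pi/3) + 2*exp(-I*pi/3))] = 12/6 = 2
(Exp terms are combined using exp(i*s)*conj(exp(i*t)) = exp(i*(s-t)), and sums of them are collapsed using the identity that for every m > 1 the m distinct m-th roots of unity sum to 0, e.g. 1 + exp(2*I*pi/3) + exp(-2*I*pi/3) = 0.)
Dimension check: dim(rho) = sum (mult * dim) = 3*1 + 3*1 + 2*1 + 1*1 + 0*1 + 2*1 = 11 = chi_rho(e) = 11.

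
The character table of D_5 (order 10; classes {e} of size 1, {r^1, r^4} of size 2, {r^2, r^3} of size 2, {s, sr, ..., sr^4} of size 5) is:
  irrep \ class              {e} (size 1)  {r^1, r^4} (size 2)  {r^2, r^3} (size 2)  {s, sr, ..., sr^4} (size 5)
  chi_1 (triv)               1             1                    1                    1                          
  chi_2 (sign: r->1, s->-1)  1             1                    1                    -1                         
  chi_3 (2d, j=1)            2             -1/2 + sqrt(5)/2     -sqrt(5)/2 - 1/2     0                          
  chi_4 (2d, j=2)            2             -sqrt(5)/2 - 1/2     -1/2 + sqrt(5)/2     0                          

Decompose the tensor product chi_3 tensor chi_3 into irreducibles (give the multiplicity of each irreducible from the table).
chi_3 tensor chi_3 = chi_1 + chi_2 + chi_4 (all other irreducibles have multiplicity 0).

Derivation: The character of a tensor product is the pointwise product (chi_3 * chi_3)(C) = chi_3(C) * chi_3(C):
  {e}: (2)*(2), {r^1, r^4}: (-1/2 + sqrt(5)/2)*(-1/2 + sqrt(5)/2), {r^2, r^3}: (-sqrt(5)/2 - 1/2)*(-sqrt(5)/2 - 1/2), {s, sr, ..., sr^4}: (0)*(0)
so (chi_3 * chi_3) takes values
  {e} -> 4, {r^1, r^4} -> 3/2 - sqrt(5)/2, {r^2, r^3} -> sqrt(5)/2 + 3/2, {s, sr, ..., sr^4} -> 0.
Now take the inner product of this character with each irreducible chi from the table, <chi_3*chi_3, chi> = (1/10) sum_C |C| (chi_3*chi_3)(C) conj(chi(C)):
  <chi_3*chi_3, chi_1> = (1/10)[1*(4)*conj(1) + 2*(3/2 - sqrt(5)/2)*conj(1) + 2*(sqrt(5)/2 + 3/2)*conj(1) + 5*(0)*conj(1)]
      = (1/10)[(4) + (3 - sqrt(5)) + (sqrt(5) + 3) + (0)] = 10/10 = 1
  <chi_3*chi_3, chi_2> = (1/10)[1*(4)*conj(1) + 2*(3/2 - sqrt(5)/2)*conj(1) + 2*(sqrt(5)/2 + 3/2)*conj(1) + 5*(0)*conj(-1)]
      = (1/10)[(4) + (3 - sqrt(5)) + (sqrt(5) + 3) + (0)] = 10/10 = 1
  <chi_3*chi_3, chi_3> = (1/10)[1*(4)*conj(2) + 2*(3/2 - sqrt(5)/2)*conj(-1/2 + sqrt(5)/2) + 2*(sqrt(5)/2 + 3/2)*conj(-sqrt(5)/2 - 1/2) + 5*(0)*conj(0)]
      = (1/10)[(8) + (-4 + 2*sqrt(5)) + (-2*sqrt(5) - 4) + (0)] = 0/10 = 0
  <chi_3*chi_3, chi_4> = (1/10)[1*(4)*conj(2) + 2*(3/2 - sqrt(5)/2)*conj(-sqrt(5)/2 - 1/2) + 2*(sqrt(5)/2 + 3/2)*conj(-1/2 + sqrt(5)/2) + 5*(0)*conj(0)]
      = (1/10)[(8) + (1 - sqrt(5)) + (1 + sqrt(5)) + (0)] = 10/10 = 1
Hence the multiplicities are chi_1: 1, chi_2: 1, chi_4: 1. Dimension check: dim(chi_3)*dim(chi_3) = 2*2 = 4 and sum (mult * dim) = 1*1 + 1*1 + 1*2 = 4.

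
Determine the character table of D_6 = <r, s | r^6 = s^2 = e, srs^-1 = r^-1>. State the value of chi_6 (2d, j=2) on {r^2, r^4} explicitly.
Conjugacy classes: {e} of size 1, {r^3} of size 1, {r^1, r^5} of size 2, {r^2, r^4} of size 2, {s, sr^2, ...} of size 3, {sr, sr^3, ...} of size 3.
Character table:
  irrep \ class              {e} (size 1)  {r^3} (size 1)  {r^1, r^5} (size 2)  {r^2, r^4} (size 2)  {s, sr^2, ...} (size 3)  {sr, sr^3, ...} (size 3)
  chi_1 (triv)               1             1               1                    1                    1                        1                       
  chi_2 (sign: r->1, s->-1)  1             1               1                    1                    -1                       -1                      
  chi_3 (r->-1, s->1)        1             -1              -1                   1                    1                        -1                      
  chi_4 (r->-1, s->-1)       1             -1              -1                   1                    -1                       1                       
  chi_5 (2d, j=1)            2             -2              1                    -1                   0                        0                       
  chi_6 (2d, j=2)            2             2               -1                   -1                   0                        0                       

Spot check: chi_6 (2d, j=2) on {r^2, r^4} = -1.

D_6 has order 2*6 = 12 with 6 conjugacy classes, hence 6 irreducibles. Sum of squared dims 1 + 1 + 1 + 1 + 4 + 4 = 12 = |G|. Linear characters come from the abelianisation; the 2-dimensional irreps have character r^k -> 2*cos(2*pi*j*k/6), reflections -> 0.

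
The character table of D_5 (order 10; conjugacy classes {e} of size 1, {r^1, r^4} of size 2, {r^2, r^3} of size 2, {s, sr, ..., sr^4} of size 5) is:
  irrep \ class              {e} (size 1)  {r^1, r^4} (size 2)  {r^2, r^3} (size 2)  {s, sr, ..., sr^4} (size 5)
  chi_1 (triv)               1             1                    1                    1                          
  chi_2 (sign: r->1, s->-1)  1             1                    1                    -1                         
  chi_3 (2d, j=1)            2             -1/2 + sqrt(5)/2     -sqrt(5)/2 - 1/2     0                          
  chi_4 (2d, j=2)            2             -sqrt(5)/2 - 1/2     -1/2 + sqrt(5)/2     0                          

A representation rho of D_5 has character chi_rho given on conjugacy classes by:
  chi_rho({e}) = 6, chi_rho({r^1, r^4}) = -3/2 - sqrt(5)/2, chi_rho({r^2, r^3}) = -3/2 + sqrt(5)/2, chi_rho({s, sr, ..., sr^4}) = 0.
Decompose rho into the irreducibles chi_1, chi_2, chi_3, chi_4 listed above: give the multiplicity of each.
Multiplicities: chi_1: 0, chi_2: 0, chi_3: 1, chi_4: 2.

Working: Use <chi_rho, chi> = (1/|G|) sum_C |C| * chi_rho(C) * conj(chi(C)) with |G| = 10 for each irreducible chi in the table:
  <chi_rho, chi_1> = (1/10)[1*(6)*conj(1) + 2*(-3/2 - sqrt(5)/2)*conj(1) + 2*(-3/2 + sqrt(5)/2)*conj(1) + 5*(0)*conj(1)]
      = (1/10)[(6) + (-3 - sqrt(5)) + (-3 + sqrt(5)) + (0)] = 0/10 = 0
  <chi_rho, chi_2> = (1/10)[1*(6)*conj(1) + 2*(-3/2 - sqrt(5)/2)*conj(1) + 2*(-3/2 + sqrt(5)/2)*conj(1) + 5*(0)*conj(-1)]
      = (1/10)[(6) + (-3 - sqrt(5)) + (-3 + sqrt(5)) + (0)] = 0/10 = 0
  <chi_rho, chi_3> = (1/10)[1*(6)*conj(2) + 2*(-3/2 - sqrt(5)/2)*conj(-1/2 + sqrt(5)/2) + 2*(-3/2 + sqrt(5)/2)*conj(-sqrt(5)/2 - 1/2) + 5*(0)*conj(0)]
      = (1/10)[(12) + (-sqrt(5) - 1) + (-1 + sqrt(5)) + (0)] = 10/10 = 1
  <chi_rho, chi_4> = (1/10)[1*(6)*conj(2) + 2*(-3/2 - sqrt(5)/2)*conj(-sqrt(5)/2 - 1/2) + 2*(-3/2 + sqrt(5)/2)*conj(-1/2 + sqrt(5)/2) + 5*(0)*conj(0)]
      = (1/10)[(12) + (4 + 2*sqrt(5)) + (4 - 2*sqrt(5)) + (0)] = 20/10 = 2
Dimension check: dim(rho) = sum (mult * dim) = 0*1 + 0*1 + 1*2 + 2*2 = 6 = chi_rho(e) = 6.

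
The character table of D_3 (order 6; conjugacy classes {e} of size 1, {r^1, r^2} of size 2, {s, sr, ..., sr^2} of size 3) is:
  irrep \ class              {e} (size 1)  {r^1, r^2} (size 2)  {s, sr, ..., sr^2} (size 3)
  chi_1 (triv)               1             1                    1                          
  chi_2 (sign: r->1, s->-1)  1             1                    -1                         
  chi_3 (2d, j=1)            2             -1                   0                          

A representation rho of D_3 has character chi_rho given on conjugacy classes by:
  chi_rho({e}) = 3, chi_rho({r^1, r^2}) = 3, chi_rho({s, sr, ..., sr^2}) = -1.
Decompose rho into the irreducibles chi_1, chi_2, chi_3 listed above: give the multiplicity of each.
Multiplicities: chi_1: 1, chi_2: 2, chi_3: 0.

Proof sketch: Use <chi_rho, chi> = (1/|G|) sum_C |C| * chi_rho(C) * conj(chi(C)) with |G| = 6 for each irreducible chi in the table:
  <chi_rho, chi_1> = (1/6)[1*(3)*conj(1) + 2*(3)*conj(1) + 3*(-1)*conj(1)]
      = (1/6)[(3) + (6) + (-3)] = 6/6 = 1
  <chi_rho, chi_2> = (1/6)[1*(3)*conj(1) + 2*(3)*conj(1) + 3*(-1)*conj(-1)]
      = (1/6)[(3) + (6) + (3)] = 12/6 = 2
  <chi_rho, chi_3> = (1/6)[1*(3)*conj(2) + 2*(3)*conj(-1) + 3*(-1)*conj(0)]
      = (1/6)[(6) + (-6) + (0)] = 0/6 = 0
Dimension check: dim(rho) = sum (mult * dim) = 1*1 + 2*1 + 0*2 = 3 = chi_rho(e) = 3.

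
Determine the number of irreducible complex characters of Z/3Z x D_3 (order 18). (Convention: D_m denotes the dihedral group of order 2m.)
9

Why: The number of irreducible complex representations of a finite group equals its number of conjugacy classes. For a direct product, #classes(G x H) = #classes(G) * #classes(H). Z/3Z has 3 classes (abelian), D_3 has 3 classes, so 3 * 3 = 9, so Z/3Z x D_3 (order 18) has exactly 9 irreducible complex representations.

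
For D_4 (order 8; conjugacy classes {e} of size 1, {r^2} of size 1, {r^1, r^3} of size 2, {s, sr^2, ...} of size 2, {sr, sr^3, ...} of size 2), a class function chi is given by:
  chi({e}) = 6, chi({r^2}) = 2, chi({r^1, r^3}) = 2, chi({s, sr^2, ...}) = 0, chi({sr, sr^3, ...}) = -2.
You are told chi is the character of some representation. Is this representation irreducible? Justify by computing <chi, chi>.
Not irreducible (reducible): <chi, chi> = 7 > 1.

Solution. <chi, chi> = (1/|G|) sum_C |C| * |chi(C)|^2 = (1/8)[1*|6|^2 + 1*|2|^2 + 2*|2|^2 + 2*|0|^2 + 2*|-2|^2]
  = (1/8)[(36) + (4) + (8) + (0) + (8)] = 56/8 = 7.
A character is irreducible iff <chi, chi> = 1, so this representation is reducible.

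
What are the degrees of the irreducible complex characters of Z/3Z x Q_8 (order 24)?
Dimensions: 1, 1, 1, 1, 1, 1, 1, 1, 1, 1, 1, 1, 2, 2, 2

Argument: There are 15 irreducibles (= number of conjugacy classes). Their dimensions d_i satisfy sum d_i^2 = |G| = 24: 1 + 1 + 1 + 1 + 1 + 1 + 1 + 1 + 1 + 1 + 1 + 1 + 4 + 4 + 4 = 24. (For the product with Z/3Z: each of the 3 1-dim characters of Z/3Z tensors with each irrep of Q_8, giving 3 copies of each Q_8-dimension.)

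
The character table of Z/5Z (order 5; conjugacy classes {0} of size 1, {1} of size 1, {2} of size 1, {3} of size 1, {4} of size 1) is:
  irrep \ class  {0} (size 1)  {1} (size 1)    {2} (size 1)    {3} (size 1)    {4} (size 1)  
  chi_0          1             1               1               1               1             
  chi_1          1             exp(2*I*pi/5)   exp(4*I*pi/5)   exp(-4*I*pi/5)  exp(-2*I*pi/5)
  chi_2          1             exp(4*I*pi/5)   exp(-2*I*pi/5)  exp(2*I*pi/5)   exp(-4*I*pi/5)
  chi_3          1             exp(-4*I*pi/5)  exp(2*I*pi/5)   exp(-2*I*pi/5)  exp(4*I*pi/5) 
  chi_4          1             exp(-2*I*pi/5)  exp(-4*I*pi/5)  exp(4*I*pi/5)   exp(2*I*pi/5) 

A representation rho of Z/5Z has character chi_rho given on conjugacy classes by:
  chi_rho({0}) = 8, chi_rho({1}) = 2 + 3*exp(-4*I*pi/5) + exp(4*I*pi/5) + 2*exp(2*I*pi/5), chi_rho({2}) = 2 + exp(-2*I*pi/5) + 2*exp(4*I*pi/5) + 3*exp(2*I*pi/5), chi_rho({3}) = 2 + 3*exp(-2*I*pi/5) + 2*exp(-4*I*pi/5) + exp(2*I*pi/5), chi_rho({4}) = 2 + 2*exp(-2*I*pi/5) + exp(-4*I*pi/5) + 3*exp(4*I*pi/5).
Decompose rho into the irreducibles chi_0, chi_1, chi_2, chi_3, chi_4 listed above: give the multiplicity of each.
Multiplicities: chi_0: 2, chi_1: 2, chi_2: 1, chi_3: 3, chi_4: 0.

Details: Use <chi_rho, chi> = (1/|G|) sum_C |C| * chi_rho(C) * conj(chi(C)) with |G| = 5 for each irreducible chi in the table:
  <chi_rho, chi_0> = (1/5)[1*(8)*conj(1) + 1*(2 + 3*exp(-4*I*pi/5) + exp(4*I*pi/5) + 2*exp(2*I*pi/5))*conj(1) + 1*(2 + exp(-2*I*pi/5) + 2*exp(4*I*pi/5) + 3*exp(2*I*pi/5))*conj(1) + 1*(2 + 3*exp(-2*I*pi/5) + 2*exp(-4*I*pi/5) + exp(2*I*pi/5))*conj(1) + 1*(2 + 2*exp(-2*I*pi/5) + exp(-4*I*pi/5) + 3*exp(4*I*pi/5))*conj(1)]
      = (1/5)[(8) + (2 + 3*exp(-4*I*pi/5) + exp(4*I*pi/5) + 2*exp(2*I*pi/5)) + (2 + exp(-2*I*pi/5) + 2*exp(4*I*pi/5) + 3*exp(2*I*pi/5)) + (2 + 3*exp(-2*I*pi/5) + 2*exp(-4*I*pi/5) + exp(2*I*pi/5)) + (2 + 2*exp(-2*I*pi/5) + exp(-4*I*pi/5) + 3*exp(4*I*pi/5))] = 10/5 = 2
  <chi_rho, chi_1> = (1/5)[1*(8)*conj(1) + 1*(2 + 3*exp(-4*I*pi/5) + exp(4*I*pi/5) + 2*exp(2*I*pi/5))*conj(exp(2*I*pi/5)) + 1*(2 + exp(-2*I*pi/5) + 2*exp(4*I*pi/5) + 3*exp(2*I*pi/5))*conj(exp(4*I*pi/5)) + 1*(2 + 3*exp(-2*I*pi/5) + 2*exp(-4*I*pi/5) + exp(2*I*pi/5))*conj(exp(-4*I*pi/5)) + 1*(2 + 2*exp(-2*I*pi/5) + exp(-4*I*pi/5) + 3*exp(4*I*pi/5))*conj(exp(-2*I*pi/5))]
      = (1/5)[(8) + (2 + 2*exp(-2*I*pi/5) + exp(2*I*pi/5) + 3*exp(4*I*pi/5)) + (2 + 3*exp(-2*I*pi/5) + 2*exp(-4*I*pi/5) + exp(4*I*pi/5)) + (2 + exp(-4*I*pi/5) + 2*exp(4*I*pi/5) + 3*exp(2*I*pi/5)) + (2 + 3*exp(-4*I*pi/5) + exp(-2*I*pi/5) + 2*exp(2*I*pi/5))] = 10/5 = 2
  <chi_rho, chi_2> = (1/5)[1*(8)*conj(1) + 1*(2 + 3*exp(-4*I*pi/5) + exp(4*I*pi/5) + 2*exp(2*I*pi/5))*conj(exp(4*I*pi/5)) + 1*(2 + exp(-2*I*pi/5) + 2*exp(4*I*pi/5) + 3*exp(2*I*pi/5))*conj(exp(-2*I*pi/5)) + 1*(2 + 3*exp(-2*I*pi/5) + 2*exp(-4*I*pi/5) + exp(2*I*pi/5))*conj(exp(2*I*pi/5)) + 1*(2 + 2*exp(-2*I*pi/5) + exp(-4*I*pi/5) + 3*exp(4*I*pi/5))*conj(exp(-4*I*pi/5))]
      = (1/5)[(8) + (1 + 2*exp(-2*I*pi/5) + 2*exp(-4*I*pi/5) + 3*exp(2*I*pi/5)) + (1 + 2*exp(-4*I*pi/5) + 3*exp(4*I*pi/5) + 2*exp(2*I*pi/5)) + (1 + 2*exp(-2*I*pi/5) + 3*exp(-4*I*pi/5) + 2*exp(4*I*pi/5)) + (1 + 3*exp(-2*I*pi/5) + 2*exp(4*I*pi/5) + 2*exp(2*I*pi/5))] = 5/5 = 1
  <chi_rho, chi_3> = (1/5)[1*(8)*conj(1) + 1*(2 + 3*exp(-4*I*pi/5) + exp(4*I*pi/5) + 2*exp(2*I*pi/5))*conj(exp(-4*I*pi/5)) + 1*(2 + exp(-2*I*pi/5) + 2*exp(4*I*pi/5) + 3*exp(2*I*pi/5))*conj(exp(2*I*pi/5)) + 1*(2 + 3*exp(-2*I*pi/5) + 2*exp(-4*I*pi/5) + exp(2*I*pi/5))*conj(exp(-2*I*pi/5)) + 1*(2 + 2*exp(-2*I*pi/5) + exp(-4*I*pi/5) + 3*exp(4*I*pi/5))*conj(exp(4*I*pi/5))]
      = (1/5)[(8) + (3 + 2*exp(-4*I*pi/5) + exp(-2*I*pi/5) + 2*exp(4*I*pi/5)) + (3 + 2*exp(-2*I*pi/5) + exp(-4*I*pi/5) + 2*exp(2*I*pi/5)) + (3 + 2*exp(-2*I*pi/5) + exp(4*I*pi/5) + 2*exp(2*I*pi/5)) + (3 + 2*exp(-4*I*pi/5) + exp(2*I*pi/5) + 2*exp(4*I*pi/5))] = 15/5 = 3
  <chi_rho, chi_4> = (1/5)[1*(8)*conj(1) + 1*(2 + 3*exp(-4*I*pi/5) + exp(4*I*pi/5) + 2*exp(2*I*pi/5))*conj(exp(-2*I*pi/5)) + 1*(2 + exp(-2*I*pi/5) + 2*exp(4*I*pi/5) + 3*exp(2*I*pi/5))*conj(exp(-4*I*pi/5)) + 1*(2 + 3*exp(-2*I*pi/5) + 2*exp(-4*I*pi/5) + exp(2*I*pi/5))*conj(exp(4*I*pi/5)) + 1*(2 + 2*exp(-2*I*pi/5) + exp(-4*I*pi/5) + 3*exp(4*I*pi/5))*conj(exp(2*I*pi/5))]
      = (1/5)[(8) + (3*exp(-2*I*pi/5) + exp(-4*I*pi/5) + 2*exp(4*I*pi/5) + 2*exp(2*I*pi/5)) + (2*exp(-2*I*pi/5) + 3*exp(-4*I*pi/5) + exp(2*I*pi/5) + 2*exp(4*I*pi/5)) + (2*exp(-4*I*pi/5) + exp(-2*I*pi/5) + 3*exp(4*I*pi/5) + 2*exp(2*I*pi/5)) + (2*exp(-2*I*pi/5) + 2*exp(-4*I*pi/5) + exp(4*I*pi/5) + 3*exp(2*I*pi/5))] = 0/5 = 0
(Exp terms are combined using exp(i*s)*conj(exp(i*t)) = exp(i*(s-t)), and sums of them are collapsed using the identity that for every m > 1 the m distinct m-th roots of unity sum to 0, e.g. 1 + exp(2*I*pi/3) + exp(-2*I*pi/3) = 0.)
Dimension check: dim(rho) = sum (mult * dim) = 2*1 + 2*1 + 1*1 + 3*1 + 0*1 = 8 = chi_rho(e) = 8.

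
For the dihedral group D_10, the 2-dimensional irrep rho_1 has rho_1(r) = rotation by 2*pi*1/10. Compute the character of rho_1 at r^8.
chi_{rho_1}(r^8) = 2*cos(2*pi*1*8/10) = -1/2 + sqrt(5)/2

Reasoning: rho_1(r^8) is rotation by angle 2*pi*1*8/10, whose trace is 2*cos(2*pi*1*8/10) = -1/2 + sqrt(5)/2.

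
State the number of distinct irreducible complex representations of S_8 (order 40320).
22

Proof sketch: The number of irreducible complex representations of a finite group equals its number of conjugacy classes. Conjugacy classes in S_8 correspond to cycle types, i.e. partitions of 8; there are p(8) = 22 of them, so S_8 (order 40320) has exactly 22 irreducible complex representations.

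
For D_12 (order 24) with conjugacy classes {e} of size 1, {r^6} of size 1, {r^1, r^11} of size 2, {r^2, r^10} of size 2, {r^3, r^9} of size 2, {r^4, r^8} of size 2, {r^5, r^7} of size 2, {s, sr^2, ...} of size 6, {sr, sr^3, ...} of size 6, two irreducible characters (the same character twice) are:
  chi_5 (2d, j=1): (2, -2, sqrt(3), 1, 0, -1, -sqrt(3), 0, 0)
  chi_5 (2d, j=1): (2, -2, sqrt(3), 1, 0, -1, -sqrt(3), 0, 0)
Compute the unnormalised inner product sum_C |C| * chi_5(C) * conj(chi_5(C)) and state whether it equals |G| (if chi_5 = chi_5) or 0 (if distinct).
Sum = 24 = |G| = 24; so <chi_5, chi_5> = 1 (norm-1 confirms irreducibility).

Proof sketch: Compute term by term over conjugacy classes (|C| * chi_5(C) * conj(chi_5(C))):
  1*(2)*conj(2) + 1*(-2)*conj(-2) + 2*(sqrt(3))*conj(sqrt(3)) + 2*(1)*conj(1) + 2*(0)*conj(0) + 2*(-1)*conj(-1) + 2*(-sqrt(3))*conj(-sqrt(3)) + 6*(0)*conj(0) + 6*(0)*conj(0)
  = (4) + (4) + (6) + (2) + (0) + (2) + (6) + (0) + (0)
  = 24.
Dividing by |G| = 24 gives 24/24 = 1, matching the row-orthogonality relation <chi_5, chi_5> = [chi_5 = chi_5].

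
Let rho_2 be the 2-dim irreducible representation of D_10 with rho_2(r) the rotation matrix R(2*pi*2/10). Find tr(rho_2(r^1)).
chi_{rho_2}(r^1) = 2*cos(2*pi*2*1/10) = -1/2 + sqrt(5)/2

Proof sketch: rho_2(r^1) is rotation by angle 2*pi*2*1/10, whose trace is 2*cos(2*pi*2*1/10) = -1/2 + sqrt(5)/2.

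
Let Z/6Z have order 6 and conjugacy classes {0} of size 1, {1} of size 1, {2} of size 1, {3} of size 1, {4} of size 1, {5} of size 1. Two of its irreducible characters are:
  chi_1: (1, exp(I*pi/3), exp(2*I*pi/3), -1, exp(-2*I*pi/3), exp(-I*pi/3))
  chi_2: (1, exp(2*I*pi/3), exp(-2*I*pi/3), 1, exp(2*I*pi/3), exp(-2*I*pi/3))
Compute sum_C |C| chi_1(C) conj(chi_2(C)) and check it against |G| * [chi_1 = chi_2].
Sum = 0; so <chi_1, chi_2> = 0 (distinct irreducibles are orthogonal).

Proof sketch: Compute term by term over conjugacy classes (|C| * chi_1(C) * conj(chi_2(C))):
  1*(1)*conj(1) + 1*(exp(I*pi/3))*conj(exp(2*I*pi/3)) + 1*(exp(2*I*pi/3))*conj(exp(-2*I*pi/3)) + 1*(-1)*conj(1) + 1*(exp(-2*I*pi/3))*conj(exp(2*I*pi/3)) + 1*(exp(-I*pi/3))*conj(exp(-2*I*pi/3))
  = (1) + (exp(-I*pi/3)) + (exp(-2*I*pi/3)) + (-1) + (exp(2*I*pi/3)) + (exp(I*pi/3))
  = 0.
(Exp terms are combined using exp(i*s)*conj(exp(i*t)) = exp(i*(s-t)), and sums of them are collapsed using the identity that for every m > 1 the m distinct m-th roots of unity sum to 0, e.g. 1 + exp(2*I*pi/3) + exp(-2*I*pi/3) = 0.)
Dividing by |G| = 6 gives 0/6 = 0, matching the row-orthogonality relation <chi_1, chi_2> = [chi_1 = chi_2].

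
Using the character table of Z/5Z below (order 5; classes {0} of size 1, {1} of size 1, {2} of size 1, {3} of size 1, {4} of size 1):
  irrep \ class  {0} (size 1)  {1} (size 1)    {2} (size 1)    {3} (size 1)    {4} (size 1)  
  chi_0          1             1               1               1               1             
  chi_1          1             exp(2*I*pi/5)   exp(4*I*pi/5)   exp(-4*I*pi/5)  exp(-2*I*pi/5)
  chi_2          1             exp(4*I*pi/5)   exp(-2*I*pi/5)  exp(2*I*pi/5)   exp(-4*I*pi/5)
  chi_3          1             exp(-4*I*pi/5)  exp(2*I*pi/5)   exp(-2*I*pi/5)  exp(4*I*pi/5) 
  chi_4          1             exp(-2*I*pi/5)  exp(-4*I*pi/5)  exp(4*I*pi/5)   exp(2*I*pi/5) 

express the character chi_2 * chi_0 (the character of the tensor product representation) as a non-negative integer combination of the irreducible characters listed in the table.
chi_2 tensor chi_0 = chi_2 (all other irreducibles have multiplicity 0).

Proof sketch: The character of a tensor product is the pointwise product (chi_2 * chi_0)(C) = chi_2(C) * chi_0(C):
  {0}: (1)*(1), {1}: (exp(4*I*pi/5))*(1), {2}: (exp(-2*I*pi/5))*(1), {3}: (exp(2*I*pi/5))*(1), {4}: (exp(-4*I*pi/5))*(1)
so (chi_2 * chi_0) takes values
  {0} -> 1, {1} -> exp(4*I*pi/5), {2} -> exp(-2*I*pi/5), {3} -> exp(2*I*pi/5), {4} -> exp(-4*I*pi/5).
Now take the inner product of this character with each irreducible chi from the table, <chi_2*chi_0, chi> = (1/5) sum_C |C| (chi_2*chi_0)(C) conj(chi(C)):
  <chi_2*chi_0, chi_0> = (1/5)[1*(1)*conj(1) + 1*(exp(4*I*pi/5))*conj(1) + 1*(exp(-2*I*pi/5))*conj(1) + 1*(exp(2*I*pi/5))*conj(1) + 1*(exp(-4*I*pi/5))*conj(1)]
      = (1/5)[(1) + (exp(4*I*pi/5)) + (exp(-2*I*pi/5)) + (exp(2*I*pi/5)) + (exp(-4*I*pi/5))] = 0/5 = 0
  <chi_2*chi_0, chi_1> = (1/5)[1*(1)*conj(1) + 1*(exp(4*I*pi/5))*conj(exp(2*I*pi/5)) + 1*(exp(-2*I*pi/5))*conj(exp(4*I*pi/5)) + 1*(exp(2*I*pi/5))*conj(exp(-4*I*pi/5)) + 1*(exp(-4*I*pi/5))*conj(exp(-2*I*pi/5))]
      = (1/5)[(1) + (exp(2*I*pi/5)) + (exp(4*I*pi/5)) + (exp(-4*I*pi/5)) + (exp(-2*I*pi/5))] = 0/5 = 0
  <chi_2*chi_0, chi_2> = (1/5)[1*(1)*conj(1) + 1*(exp(4*I*pi/5))*conj(exp(4*I*pi/5)) + 1*(exp(-2*I*pi/5))*conj(exp(-2*I*pi/5)) + 1*(exp(2*I*pi/5))*conj(exp(2*I*pi/5)) + 1*(exp(-4*I*pi/5))*conj(exp(-4*I*pi/5))]
      = (1/5)[(1) + (1) + (1) + (1) + (1)] = 5/5 = 1
  <chi_2*chi_0, chi_3> = (1/5)[1*(1)*conj(1) + 1*(exp(4*I*pi/5))*conj(exp(-4*I*pi/5)) + 1*(exp(-2*I*pi/5))*conj(exp(2*I*pi/5)) + 1*(exp(2*I*pi/5))*conj(exp(-2*I*pi/5)) + 1*(exp(-4*I*pi/5))*conj(exp(4*I*pi/5))]
      = (1/5)[(1) + (exp(-2*I*pi/5)) + (exp(-4*I*pi/5)) + (exp(4*I*pi/5)) + (exp(2*I*pi/5))] = 0/5 = 0
  <chi_2*chi_0, chi_4> = (1/5)[1*(1)*conj(1) + 1*(exp(4*I*pi/5))*conj(exp(-2*I*pi/5)) + 1*(exp(-2*I*pi/5))*conj(exp(-4*I*pi/5)) + 1*(exp(2*I*pi/5))*conj(exp(4*I*pi/5)) + 1*(exp(-4*I*pi/5))*conj(exp(2*I*pi/5))]
      = (1/5)[(1) + (exp(-4*I*pi/5)) + (exp(2*I*pi/5)) + (exp(-2*I*pi/5)) + (exp(4*I*pi/5))] = 0/5 = 0
(Exp terms are combined using exp(i*s)*conj(exp(i*t)) = exp(i*(s-t)), and sums of them are collapsed using the identity that for every m > 1 the m distinct m-th roots of unity sum to 0, e.g. 1 + exp(2*I*pi/3) + exp(-2*I*pi/3) = 0.)
Hence the multiplicities are chi_2: 1. Dimension check: dim(chi_2)*dim(chi_0) = 1*1 = 1 and sum (mult * dim) = 1*1 = 1.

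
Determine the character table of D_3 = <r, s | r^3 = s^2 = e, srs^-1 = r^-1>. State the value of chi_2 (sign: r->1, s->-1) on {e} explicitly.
Conjugacy classes: {e} of size 1, {r^1, r^2} of size 2, {s, sr, ..., sr^2} of size 3.
Character table:
  irrep \ class              {e} (size 1)  {r^1, r^2} (size 2)  {s, sr, ..., sr^2} (size 3)
  chi_1 (triv)               1             1                    1                          
  chi_2 (sign: r->1, s->-1)  1             1                    -1                         
  chi_3 (2d, j=1)            2             -1                   0                          

Spot check: chi_2 (sign: r->1, s->-1) on {e} = 1.

Explanation: D_3 has order 2*3 = 6 with 3 conjugacy classes, hence 3 irreducibles. Sum of squared dims 1 + 1 + 4 = 6 = |G|. Linear characters come from the abelianisation; the 2-dimensional irreps have character r^k -> 2*cos(2*pi*j*k/3), reflections -> 0.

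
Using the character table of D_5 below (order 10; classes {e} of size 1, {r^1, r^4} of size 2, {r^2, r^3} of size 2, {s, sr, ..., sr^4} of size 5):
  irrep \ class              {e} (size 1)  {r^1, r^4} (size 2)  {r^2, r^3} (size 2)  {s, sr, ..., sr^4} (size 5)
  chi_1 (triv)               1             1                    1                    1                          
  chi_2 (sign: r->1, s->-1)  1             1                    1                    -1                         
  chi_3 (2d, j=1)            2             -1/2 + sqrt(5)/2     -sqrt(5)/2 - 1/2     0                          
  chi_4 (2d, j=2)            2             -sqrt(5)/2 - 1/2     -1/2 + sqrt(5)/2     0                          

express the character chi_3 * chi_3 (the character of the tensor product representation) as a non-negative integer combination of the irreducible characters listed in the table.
chi_3 tensor chi_3 = chi_1 + chi_2 + chi_4 (all other irreducibles have multiplicity 0).

Argument: The character of a tensor product is the pointwise product (chi_3 * chi_3)(C) = chi_3(C) * chi_3(C):
  {e}: (2)*(2), {r^1, r^4}: (-1/2 + sqrt(5)/2)*(-1/2 + sqrt(5)/2), {r^2, r^3}: (-sqrt(5)/2 - 1/2)*(-sqrt(5)/2 - 1/2), {s, sr, ..., sr^4}: (0)*(0)
so (chi_3 * chi_3) takes values
  {e} -> 4, {r^1, r^4} -> 3/2 - sqrt(5)/2, {r^2, r^3} -> sqrt(5)/2 + 3/2, {s, sr, ..., sr^4} -> 0.
Now take the inner product of this character with each irreducible chi from the table, <chi_3*chi_3, chi> = (1/10) sum_C |C| (chi_3*chi_3)(C) conj(chi(C)):
  <chi_3*chi_3, chi_1> = (1/10)[1*(4)*conj(1) + 2*(3/2 - sqrt(5)/2)*conj(1) + 2*(sqrt(5)/2 + 3/2)*conj(1) + 5*(0)*conj(1)]
      = (1/10)[(4) + (3 - sqrt(5)) + (sqrt(5) + 3) + (0)] = 10/10 = 1
  <chi_3*chi_3, chi_2> = (1/10)[1*(4)*conj(1) + 2*(3/2 - sqrt(5)/2)*conj(1) + 2*(sqrt(5)/2 + 3/2)*conj(1) + 5*(0)*conj(-1)]
      = (1/10)[(4) + (3 - sqrt(5)) + (sqrt(5) + 3) + (0)] = 10/10 = 1
  <chi_3*chi_3, chi_3> = (1/10)[1*(4)*conj(2) + 2*(3/2 - sqrt(5)/2)*conj(-1/2 + sqrt(5)/2) + 2*(sqrt(5)/2 + 3/2)*conj(-sqrt(5)/2 - 1/2) + 5*(0)*conj(0)]
      = (1/10)[(8) + (-4 + 2*sqrt(5)) + (-2*sqrt(5) - 4) + (0)] = 0/10 = 0
  <chi_3*chi_3, chi_4> = (1/10)[1*(4)*conj(2) + 2*(3/2 - sqrt(5)/2)*conj(-sqrt(5)/2 - 1/2) + 2*(sqrt(5)/2 + 3/2)*conj(-1/2 + sqrt(5)/2) + 5*(0)*conj(0)]
      = (1/10)[(8) + (1 - sqrt(5)) + (1 + sqrt(5)) + (0)] = 10/10 = 1
Hence the multiplicities are chi_1: 1, chi_2: 1, chi_4: 1. Dimension check: dim(chi_3)*dim(chi_3) = 2*2 = 4 and sum (mult * dim) = 1*1 + 1*1 + 1*2 = 4.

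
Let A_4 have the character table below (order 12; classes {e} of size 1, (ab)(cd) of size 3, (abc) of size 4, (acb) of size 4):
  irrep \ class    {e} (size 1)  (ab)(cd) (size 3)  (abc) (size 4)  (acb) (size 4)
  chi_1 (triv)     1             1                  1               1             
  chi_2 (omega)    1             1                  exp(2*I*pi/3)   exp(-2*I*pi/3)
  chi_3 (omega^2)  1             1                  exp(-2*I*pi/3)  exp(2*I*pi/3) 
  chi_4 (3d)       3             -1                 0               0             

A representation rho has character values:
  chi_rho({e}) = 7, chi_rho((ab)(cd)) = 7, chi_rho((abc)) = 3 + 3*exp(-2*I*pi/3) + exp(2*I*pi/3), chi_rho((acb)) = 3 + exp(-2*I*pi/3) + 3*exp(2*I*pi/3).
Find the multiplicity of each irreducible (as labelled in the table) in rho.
Multiplicities: chi_1: 3, chi_2: 1, chi_3: 3, chi_4: 0.

Derivation: Use <chi_rho, chi> = (1/|G|) sum_C |C| * chi_rho(C) * conj(chi(C)) with |G| = 12 for each irreducible chi in the table:
  <chi_rho, chi_1> = (1/12)[1*(7)*conj(1) + 3*(7)*conj(1) + 4*(3 + 3*exp(-2*I*pi/3) + exp(2*I*pi/3))*conj(1) + 4*(3 + exp(-2*I*pi/3) + 3*exp(2*I*pi/3))*conj(1)]
      = (1/12)[(7) + (21) + (12 + 12*exp(-2*I*pi/3) + 4*exp(2*I*pi/3)) + (12 + 4*exp(-2*I*pi/3) + 12*exp(2*I*pi/3))] = 36/12 = 3
  <chi_rho, chi_2> = (1/12)[1*(7)*conj(1) + 3*(7)*conj(1) + 4*(3 + 3*exp(-2*I*pi/3) + exp(2*I*pi/3))*conj(exp(2*I*pi/3)) + 4*(3 + exp(-2*I*pi/3) + 3*exp(2*I*pi/3))*conj(exp(-2*I*pi/3))]
      = (1/12)[(7) + (21) + (-8) + (-8)] = 12/12 = 1
  <chi_rho, chi_3> = (1/12)[1*(7)*conj(1) + 3*(7)*conj(1) + 4*(3 + 3*exp(-2*I*pi/3) + exp(2*I*pi/3))*conj(exp(-2*I*pi/3)) + 4*(3 + exp(-2*I*pi/3) + 3*exp(2*I*pi/3))*conj(exp(2*I*pi/3))]
      = (1/12)[(7) + (21) + (12 + 4*exp(-2*I*pi/3) + 12*exp(2*I*pi/3)) + (12 + 12*exp(-2*I*pi/3) + 4*exp(2*I*pi/3))] = 36/12 = 3
  <chi_rho, chi_4> = (1/12)[1*(7)*conj(3) + 3*(7)*conj(-1) + 4*(3 + 3*exp(-2*I*pi/3) + exp(2*I*pi/3))*conj(0) + 4*(3 + exp(-2*I*pi/3) + 3*exp(2*I*pi/3))*conj(0)]
      = (1/12)[(21) + (-21) + (0) + (0)] = 0/12 = 0
(Exp terms are combined using exp(i*s)*conj(exp(i*t)) = exp(i*(s-t)), and sums of them are collapsed using the identity that for every m > 1 the m distinct m-th roots of unity sum to 0, e.g. 1 + exp(2*I*pi/3) + exp(-2*I*pi/3) = 0.)
Dimension check: dim(rho) = sum (mult * dim) = 3*1 + 1*1 + 3*1 + 0*3 = 7 = chi_rho(e) = 7.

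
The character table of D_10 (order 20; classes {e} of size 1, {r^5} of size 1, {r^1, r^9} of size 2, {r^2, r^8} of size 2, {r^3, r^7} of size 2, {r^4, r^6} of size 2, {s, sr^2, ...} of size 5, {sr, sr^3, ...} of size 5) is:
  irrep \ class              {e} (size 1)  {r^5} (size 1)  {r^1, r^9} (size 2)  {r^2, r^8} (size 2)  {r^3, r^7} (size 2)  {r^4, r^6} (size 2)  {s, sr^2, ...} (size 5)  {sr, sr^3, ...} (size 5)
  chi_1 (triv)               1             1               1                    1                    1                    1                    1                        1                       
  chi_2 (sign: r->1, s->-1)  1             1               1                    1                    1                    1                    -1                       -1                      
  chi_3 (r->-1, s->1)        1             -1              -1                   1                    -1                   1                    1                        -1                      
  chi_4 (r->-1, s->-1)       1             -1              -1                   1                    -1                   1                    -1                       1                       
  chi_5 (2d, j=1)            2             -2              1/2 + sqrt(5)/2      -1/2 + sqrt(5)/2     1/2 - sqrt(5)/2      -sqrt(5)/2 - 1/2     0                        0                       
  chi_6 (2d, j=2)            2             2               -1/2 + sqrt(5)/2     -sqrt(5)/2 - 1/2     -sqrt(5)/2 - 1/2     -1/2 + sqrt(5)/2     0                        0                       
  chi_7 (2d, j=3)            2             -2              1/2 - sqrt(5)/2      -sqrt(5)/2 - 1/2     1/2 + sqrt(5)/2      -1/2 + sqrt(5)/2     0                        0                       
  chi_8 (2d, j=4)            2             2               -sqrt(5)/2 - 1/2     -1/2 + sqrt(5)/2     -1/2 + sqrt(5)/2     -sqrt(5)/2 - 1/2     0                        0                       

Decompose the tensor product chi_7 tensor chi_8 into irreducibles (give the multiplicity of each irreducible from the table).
chi_7 tensor chi_8 = chi_5 + chi_7 (all other irreducibles have multiplicity 0).

Argument: The character of a tensor product is the pointwise product (chi_7 * chi_8)(C) = chi_7(C) * chi_8(C):
  {e}: (2)*(2), {r^5}: (-2)*(2), {r^1, r^9}: (1/2 - sqrt(5)/2)*(-sqrt(5)/2 - 1/2), {r^2, r^8}: (-sqrt(5)/2 - 1/2)*(-1/2 + sqrt(5)/2), {r^3, r^7}: (1/2 + sqrt(5)/2)*(-1/2 + sqrt(5)/2), {r^4, r^6}: (-1/2 + sqrt(5)/2)*(-sqrt(5)/2 - 1/2), {s, sr^2, ...}: (0)*(0), {sr, sr^3, ...}: (0)*(0)
so (chi_7 * chi_8) takes values
  {e} -> 4, {r^5} -> -4, {r^1, r^9} -> 1, {r^2, r^8} -> -1, {r^3, r^7} -> 1, {r^4, r^6} -> -1, {s, sr^2, ...} -> 0, {sr, sr^3, ...} -> 0.
Now take the inner product of this character with each irreducible chi from the table, <chi_7*chi_8, chi> = (1/20) sum_C |C| (chi_7*chi_8)(C) conj(chi(C)):
  <chi_7*chi_8, chi_1> = (1/20)[1*(4)*conj(1) + 1*(-4)*conj(1) + 2*(1)*conj(1) + 2*(-1)*conj(1) + 2*(1)*conj(1) + 2*(-1)*conj(1) + 5*(0)*conj(1) + 5*(0)*conj(1)]
      = (1/20)[(4) + (-4) + (2) + (-2) + (2) + (-2) + (0) + (0)] = 0/20 = 0
  <chi_7*chi_8, chi_2> = (1/20)[1*(4)*conj(1) + 1*(-4)*conj(1) + 2*(1)*conj(1) + 2*(-1)*conj(1) + 2*(1)*conj(1) + 2*(-1)*conj(1) + 5*(0)*conj(-1) + 5*(0)*conj(-1)]
      = (1/20)[(4) + (-4) + (2) + (-2) + (2) + (-2) + (0) + (0)] = 0/20 = 0
  <chi_7*chi_8, chi_3> = (1/20)[1*(4)*conj(1) + 1*(-4)*conj(-1) + 2*(1)*conj(-1) + 2*(-1)*conj(1) + 2*(1)*conj(-1) + 2*(-1)*conj(1) + 5*(0)*conj(1) + 5*(0)*conj(-1)]
      = (1/20)[(4) + (4) + (-2) + (-2) + (-2) + (-2) + (0) + (0)] = 0/20 = 0
  <chi_7*chi_8, chi_4> = (1/20)[1*(4)*conj(1) + 1*(-4)*conj(-1) + 2*(1)*conj(-1) + 2*(-1)*conj(1) + 2*(1)*conj(-1) + 2*(-1)*conj(1) + 5*(0)*conj(-1) + 5*(0)*conj(1)]
      = (1/20)[(4) + (4) + (-2) + (-2) + (-2) + (-2) + (0) + (0)] = 0/20 = 0
  <chi_7*chi_8, chi_5> = (1/20)[1*(4)*conj(2) + 1*(-4)*conj(-2) + 2*(1)*conj(1/2 + sqrt(5)/2) + 2*(-1)*conj(-1/2 + sqrt(5)/2) + 2*(1)*conj(1/2 - sqrt(5)/2) + 2*(-1)*conj(-sqrt(5)/2 - 1/2) + 5*(0)*conj(0) + 5*(0)*conj(0)]
      = (1/20)[(8) + (8) + (1 + sqrt(5)) + (1 - sqrt(5)) + (1 - sqrt(5)) + (1 + sqrt(5)) + (0) + (0)] = 20/20 = 1
  <chi_7*chi_8, chi_6> = (1/20)[1*(4)*conj(2) + 1*(-4)*conj(2) + 2*(1)*conj(-1/2 + sqrt(5)/2) + 2*(-1)*conj(-sqrt(5)/2 - 1/2) + 2*(1)*conj(-sqrt(5)/2 - 1/2) + 2*(-1)*conj(-1/2 + sqrt(5)/2) + 5*(0)*conj(0) + 5*(0)*conj(0)]
      = (1/20)[(8) + (-8) + (-1 + sqrt(5)) + (1 + sqrt(5)) + (-sqrt(5) - 1) + (1 - sqrt(5)) + (0) + (0)] = 0/20 = 0
  <chi_7*chi_8, chi_7> = (1/20)[1*(4)*conj(2) + 1*(-4)*conj(-2) + 2*(1)*conj(1/2 - sqrt(5)/2) + 2*(-1)*conj(-sqrt(5)/2 - 1/2) + 2*(1)*conj(1/2 + sqrt(5)/2) + 2*(-1)*conj(-1/2 + sqrt(5)/2) + 5*(0)*conj(0) + 5*(0)*conj(0)]
      = (1/20)[(8) + (8) + (1 - sqrt(5)) + (1 + sqrt(5)) + (1 + sqrt(5)) + (1 - sqrt(5)) + (0) + (0)] = 20/20 = 1
  <chi_7*chi_8, chi_8> = (1/20)[1*(4)*conj(2) + 1*(-4)*conj(2) + 2*(1)*conj(-sqrt(5)/2 - 1/2) + 2*(-1)*conj(-1/2 + sqrt(5)/2) + 2*(1)*conj(-1/2 + sqrt(5)/2) + 2*(-1)*conj(-sqrt(5)/2 - 1/2) + 5*(0)*conj(0) + 5*(0)*conj(0)]
      = (1/20)[(8) + (-8) + (-sqrt(5) - 1) + (1 - sqrt(5)) + (-1 + sqrt(5)) + (1 + sqrt(5)) + (0) + (0)] = 0/20 = 0
Hence the multiplicities are chi_5: 1, chi_7: 1. Dimension check: dim(chi_7)*dim(chi_8) = 2*2 = 4 and sum (mult * dim) = 1*2 + 1*2 = 4.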